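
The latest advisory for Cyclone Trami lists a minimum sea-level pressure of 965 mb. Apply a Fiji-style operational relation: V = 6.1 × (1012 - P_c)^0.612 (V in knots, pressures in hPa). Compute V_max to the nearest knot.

ΔP = 1012 − 965 = 47 mb.
47^0.612 ≈ 10.552.
V ≈ 6.1 × 10.552 ≈ 64.4 kt.

64 kt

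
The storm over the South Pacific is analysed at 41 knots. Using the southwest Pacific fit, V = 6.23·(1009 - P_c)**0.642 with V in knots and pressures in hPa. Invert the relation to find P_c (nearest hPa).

ΔP = (V / 6.23)^(1/0.642) = (41/6.23)^1.558.
41/6.23 = 6.581; 6.581^1.558 ≈ 18.82 hPa.
P_c = 1009 − 18.82 = 990.18 ≈ 990 hPa.

990 hPa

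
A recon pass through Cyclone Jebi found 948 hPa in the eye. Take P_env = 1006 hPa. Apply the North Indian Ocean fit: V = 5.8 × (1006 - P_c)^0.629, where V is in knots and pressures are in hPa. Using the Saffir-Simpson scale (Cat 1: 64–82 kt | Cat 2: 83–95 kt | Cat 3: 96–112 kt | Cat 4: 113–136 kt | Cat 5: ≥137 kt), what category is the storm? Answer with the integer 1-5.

1

ΔP = 1006 − 948 = 58 hPa.
V ≈ 5.8 × 58^0.629 = 5.8 × 12.86 ≈ 75 kt.
75 kt falls in the Category 1 band.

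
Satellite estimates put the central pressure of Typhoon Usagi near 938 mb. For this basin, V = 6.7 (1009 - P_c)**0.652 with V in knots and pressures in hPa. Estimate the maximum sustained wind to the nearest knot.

ΔP = 1009 − 938 = 71 mb.
71^0.652 ≈ 16.107.
V ≈ 6.7 × 16.107 ≈ 107.9 kt.

108 kt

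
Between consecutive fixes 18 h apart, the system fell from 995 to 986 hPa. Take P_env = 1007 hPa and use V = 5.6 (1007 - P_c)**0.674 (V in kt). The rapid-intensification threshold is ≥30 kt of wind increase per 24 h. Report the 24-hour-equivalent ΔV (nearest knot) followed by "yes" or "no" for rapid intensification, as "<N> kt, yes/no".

18 kt, no

V₁: ΔP = 12, V ≈ 5.6 × 12^0.674 ≈ 29.89 kt.
V₂: ΔP = 21, V ≈ 5.6 × 21^0.674 ≈ 43.59 kt.
ΔV over 18 h = 13.70 kt → 24 h equivalent = 13.70 × 24/18 ≈ 18.27 kt.
18 kt < 30 kt ⇒ not rapid intensification.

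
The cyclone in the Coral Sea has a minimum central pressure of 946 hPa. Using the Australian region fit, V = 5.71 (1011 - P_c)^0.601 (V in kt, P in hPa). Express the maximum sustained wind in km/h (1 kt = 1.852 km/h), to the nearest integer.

130 km/h

ΔP = 1011 − 946 = 65 hPa.
V ≈ 5.71 × 65^0.601 = 5.71 × 12.290 ≈ 70.177 kt.
70.177 × 1.852 ≈ 129.97 km/h → 130 km/h.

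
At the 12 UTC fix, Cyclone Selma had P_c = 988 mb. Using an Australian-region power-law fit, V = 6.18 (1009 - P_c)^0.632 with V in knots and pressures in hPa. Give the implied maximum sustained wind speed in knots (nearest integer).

42 kt

ΔP = 1009 − 988 = 21 mb.
21^0.632 ≈ 6.849.
V ≈ 6.18 × 6.849 ≈ 42.3 kt.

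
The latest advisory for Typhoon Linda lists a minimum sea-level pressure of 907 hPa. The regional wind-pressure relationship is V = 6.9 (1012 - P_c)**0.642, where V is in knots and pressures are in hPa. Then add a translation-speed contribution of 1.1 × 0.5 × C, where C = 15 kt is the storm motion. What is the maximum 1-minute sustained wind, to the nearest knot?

145 kt

ΔP = 1012 − 907 = 105 hPa.
105^0.642 ≈ 19.843.
V ≈ 6.9 × 19.843 ≈ 136.9 kt.
Translation term: 1.1 × 0.5 × 15 = 8.25 kt.
Corrected V ≈ 145.15 kt → 145 kt.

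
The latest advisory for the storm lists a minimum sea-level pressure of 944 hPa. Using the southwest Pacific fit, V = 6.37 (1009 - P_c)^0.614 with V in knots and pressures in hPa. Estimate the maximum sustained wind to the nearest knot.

ΔP = 1009 − 944 = 65 hPa.
65^0.614 ≈ 12.976.
V ≈ 6.37 × 12.976 ≈ 82.7 kt.

83 kt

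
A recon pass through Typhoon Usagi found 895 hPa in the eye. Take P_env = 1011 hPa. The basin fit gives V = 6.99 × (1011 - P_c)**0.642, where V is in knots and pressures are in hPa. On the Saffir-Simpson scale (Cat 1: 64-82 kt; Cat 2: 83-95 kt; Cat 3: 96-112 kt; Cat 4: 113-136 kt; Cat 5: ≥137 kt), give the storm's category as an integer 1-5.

5

ΔP = 1011 − 895 = 116 hPa.
V ≈ 6.99 × 116^0.642 = 6.99 × 21.15 ≈ 148 kt.
148 kt falls in the Category 5 band.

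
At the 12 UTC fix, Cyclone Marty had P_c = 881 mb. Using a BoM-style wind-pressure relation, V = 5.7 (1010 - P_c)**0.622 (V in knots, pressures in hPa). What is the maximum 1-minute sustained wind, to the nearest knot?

ΔP = 1010 − 881 = 129 mb.
129^0.622 ≈ 20.549.
V ≈ 5.7 × 20.549 ≈ 117.1 kt.

117 kt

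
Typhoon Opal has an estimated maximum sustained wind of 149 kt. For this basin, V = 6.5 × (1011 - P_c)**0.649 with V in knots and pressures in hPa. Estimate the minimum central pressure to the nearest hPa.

ΔP = (V / 6.5)^(1/0.649) = (149/6.5)^1.541.
149/6.5 = 22.923; 22.923^1.541 ≈ 124.72 hPa.
P_c = 1011 − 124.72 = 886.28 ≈ 886 hPa.

886 hPa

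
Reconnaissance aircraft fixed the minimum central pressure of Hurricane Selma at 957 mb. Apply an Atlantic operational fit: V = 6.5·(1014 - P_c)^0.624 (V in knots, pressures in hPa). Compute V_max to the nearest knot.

ΔP = 1014 − 957 = 57 mb.
57^0.624 ≈ 12.464.
V ≈ 6.5 × 12.464 ≈ 81.0 kt.

81 kt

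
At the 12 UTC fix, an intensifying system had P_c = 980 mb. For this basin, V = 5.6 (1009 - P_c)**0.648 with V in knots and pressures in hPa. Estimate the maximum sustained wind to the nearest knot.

ΔP = 1009 − 980 = 29 mb.
29^0.648 ≈ 8.864.
V ≈ 5.6 × 8.864 ≈ 49.6 kt.

50 kt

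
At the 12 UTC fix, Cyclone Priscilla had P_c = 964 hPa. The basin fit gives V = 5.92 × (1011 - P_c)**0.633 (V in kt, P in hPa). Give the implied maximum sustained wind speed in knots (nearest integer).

68 kt

ΔP = 1011 − 964 = 47 hPa.
47^0.633 ≈ 11.440.
V ≈ 5.92 × 11.440 ≈ 67.7 kt.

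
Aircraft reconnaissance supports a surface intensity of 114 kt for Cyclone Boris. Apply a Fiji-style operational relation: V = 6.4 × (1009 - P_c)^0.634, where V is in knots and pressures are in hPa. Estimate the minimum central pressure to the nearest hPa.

915 hPa

ΔP = (V / 6.4)^(1/0.634) = (114/6.4)^1.577.
114/6.4 = 17.812; 17.812^1.577 ≈ 93.92 hPa.
P_c = 1009 − 93.92 = 915.08 ≈ 915 hPa.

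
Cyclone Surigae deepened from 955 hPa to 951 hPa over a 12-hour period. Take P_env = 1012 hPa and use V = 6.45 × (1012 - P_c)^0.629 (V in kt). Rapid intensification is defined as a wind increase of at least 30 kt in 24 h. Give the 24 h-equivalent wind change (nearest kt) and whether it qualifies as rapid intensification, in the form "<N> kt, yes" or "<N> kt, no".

V₁: ΔP = 57, V ≈ 6.45 × 57^0.629 ≈ 82.04 kt.
V₂: ΔP = 61, V ≈ 6.45 × 61^0.629 ≈ 85.61 kt.
ΔV over 12 h = 3.57 kt → 24 h equivalent = 3.57 × 24/12 ≈ 7.14 kt.
7 kt < 30 kt ⇒ not rapid intensification.

7 kt, no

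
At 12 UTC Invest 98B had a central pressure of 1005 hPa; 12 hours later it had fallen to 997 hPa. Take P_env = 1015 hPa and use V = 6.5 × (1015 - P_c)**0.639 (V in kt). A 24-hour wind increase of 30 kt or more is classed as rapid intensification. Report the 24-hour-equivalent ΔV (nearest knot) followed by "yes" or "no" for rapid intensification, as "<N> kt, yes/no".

26 kt, no

V₁: ΔP = 10, V ≈ 6.5 × 10^0.639 ≈ 28.31 kt.
V₂: ΔP = 18, V ≈ 6.5 × 18^0.639 ≈ 41.21 kt.
ΔV over 12 h = 12.90 kt → 24 h equivalent = 12.90 × 24/12 ≈ 25.80 kt.
26 kt < 30 kt ⇒ not rapid intensification.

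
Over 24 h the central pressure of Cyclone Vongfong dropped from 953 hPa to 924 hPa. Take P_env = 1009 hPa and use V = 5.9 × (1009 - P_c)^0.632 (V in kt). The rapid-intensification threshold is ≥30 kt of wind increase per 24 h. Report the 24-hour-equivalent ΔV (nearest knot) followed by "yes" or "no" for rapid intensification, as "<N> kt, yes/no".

V₁: ΔP = 56, V ≈ 5.9 × 56^0.632 ≈ 75.11 kt.
V₂: ΔP = 85, V ≈ 5.9 × 85^0.632 ≈ 97.78 kt.
ΔV over 24 h = 22.67 kt → 24 h equivalent = 22.67 × 24/24 ≈ 22.67 kt.
23 kt < 30 kt ⇒ not rapid intensification.

23 kt, no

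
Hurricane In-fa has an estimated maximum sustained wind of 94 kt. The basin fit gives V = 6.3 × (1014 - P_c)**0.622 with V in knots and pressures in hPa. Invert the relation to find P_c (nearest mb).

937 mb

ΔP = (V / 6.3)^(1/0.622) = (94/6.3)^1.608.
94/6.3 = 14.921; 14.921^1.608 ≈ 77.11 mb.
P_c = 1014 − 77.11 = 936.89 ≈ 937 mb.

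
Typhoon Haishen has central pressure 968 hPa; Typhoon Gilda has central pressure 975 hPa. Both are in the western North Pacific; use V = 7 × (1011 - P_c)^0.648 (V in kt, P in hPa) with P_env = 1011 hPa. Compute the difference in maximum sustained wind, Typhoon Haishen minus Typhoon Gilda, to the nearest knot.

Typhoon Haishen: ΔP = 43; V ≈ 7 × 43^0.648 ≈ 80.09 kt.
Typhoon Gilda: ΔP = 36; V ≈ 7 × 36^0.648 ≈ 71.38 kt.
Difference ≈ 80.09 − 71.38 = 8.71 → 9 kt.

9 kt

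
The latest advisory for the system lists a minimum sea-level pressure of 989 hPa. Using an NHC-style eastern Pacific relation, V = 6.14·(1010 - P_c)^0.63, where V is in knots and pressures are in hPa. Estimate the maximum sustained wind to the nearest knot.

ΔP = 1010 − 989 = 21 hPa.
21^0.63 ≈ 6.808.
V ≈ 6.14 × 6.808 ≈ 41.8 kt.

42 kt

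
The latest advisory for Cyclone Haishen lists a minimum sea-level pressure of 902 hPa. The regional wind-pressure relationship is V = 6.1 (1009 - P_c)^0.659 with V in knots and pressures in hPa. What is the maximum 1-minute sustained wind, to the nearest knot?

133 kt

ΔP = 1009 − 902 = 107 hPa.
107^0.659 ≈ 21.745.
V ≈ 6.1 × 21.745 ≈ 132.6 kt.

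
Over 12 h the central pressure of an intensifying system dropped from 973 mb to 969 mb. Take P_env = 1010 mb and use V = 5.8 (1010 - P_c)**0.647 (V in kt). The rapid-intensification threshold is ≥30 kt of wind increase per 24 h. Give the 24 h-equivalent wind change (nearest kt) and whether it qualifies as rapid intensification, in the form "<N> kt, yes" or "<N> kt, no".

V₁: ΔP = 37, V ≈ 5.8 × 37^0.647 ≈ 59.99 kt.
V₂: ΔP = 41, V ≈ 5.8 × 41^0.647 ≈ 64.11 kt.
ΔV over 12 h = 4.12 kt → 24 h equivalent = 4.12 × 24/12 ≈ 8.24 kt.
8 kt < 30 kt ⇒ not rapid intensification.

8 kt, no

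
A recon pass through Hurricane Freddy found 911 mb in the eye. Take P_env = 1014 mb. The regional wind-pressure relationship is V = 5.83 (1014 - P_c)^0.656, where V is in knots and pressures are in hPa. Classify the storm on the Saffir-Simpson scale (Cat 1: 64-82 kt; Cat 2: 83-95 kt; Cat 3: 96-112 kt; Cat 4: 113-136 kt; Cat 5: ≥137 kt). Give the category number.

4

ΔP = 1014 − 911 = 103 mb.
V ≈ 5.83 × 103^0.656 = 5.83 × 20.91 ≈ 122 kt.
122 kt falls in the Category 4 band.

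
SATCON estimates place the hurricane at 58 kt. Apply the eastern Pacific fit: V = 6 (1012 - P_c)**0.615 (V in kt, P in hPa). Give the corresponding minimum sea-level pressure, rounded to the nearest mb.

ΔP = (V / 6)^(1/0.615) = (58/6)^1.626.
58/6 = 9.667; 9.667^1.626 ≈ 40.00 mb.
P_c = 1012 − 40.00 = 972.00 ≈ 972 mb.

972 mb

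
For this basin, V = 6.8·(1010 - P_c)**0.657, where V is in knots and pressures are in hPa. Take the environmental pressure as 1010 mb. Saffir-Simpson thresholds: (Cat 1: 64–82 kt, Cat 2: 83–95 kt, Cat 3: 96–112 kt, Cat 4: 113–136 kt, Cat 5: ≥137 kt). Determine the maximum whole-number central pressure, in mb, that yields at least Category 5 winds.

Category 5 begins at V = 137 kt.
Required ΔP = (137/6.8)^(1/0.657) = 20.147^1.522 ≈ 96.63 mb.
P_c ≤ 1010 − 96.63 = 913.37, so the highest integer P_c is 913 mb.

913 mb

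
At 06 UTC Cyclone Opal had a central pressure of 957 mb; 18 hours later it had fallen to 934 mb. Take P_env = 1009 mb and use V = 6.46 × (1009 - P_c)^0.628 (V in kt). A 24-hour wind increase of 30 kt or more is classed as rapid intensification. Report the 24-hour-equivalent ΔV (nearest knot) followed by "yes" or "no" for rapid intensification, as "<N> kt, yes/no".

V₁: ΔP = 52, V ≈ 6.46 × 52^0.628 ≈ 77.25 kt.
V₂: ΔP = 75, V ≈ 6.46 × 75^0.628 ≈ 97.22 kt.
ΔV over 18 h = 19.97 kt → 24 h equivalent = 19.97 × 24/18 ≈ 26.63 kt.
27 kt < 30 kt ⇒ not rapid intensification.

27 kt, no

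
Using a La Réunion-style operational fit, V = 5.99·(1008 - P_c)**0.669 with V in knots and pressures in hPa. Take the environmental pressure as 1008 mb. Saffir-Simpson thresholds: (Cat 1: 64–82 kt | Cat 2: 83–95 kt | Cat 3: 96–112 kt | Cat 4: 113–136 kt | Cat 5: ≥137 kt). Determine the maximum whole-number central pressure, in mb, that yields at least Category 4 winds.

927 mb

Category 4 begins at V = 113 kt.
Required ΔP = (113/5.99)^(1/0.669) = 18.865^1.495 ≈ 80.69 mb.
P_c ≤ 1008 − 80.69 = 927.31, so the highest integer P_c is 927 mb.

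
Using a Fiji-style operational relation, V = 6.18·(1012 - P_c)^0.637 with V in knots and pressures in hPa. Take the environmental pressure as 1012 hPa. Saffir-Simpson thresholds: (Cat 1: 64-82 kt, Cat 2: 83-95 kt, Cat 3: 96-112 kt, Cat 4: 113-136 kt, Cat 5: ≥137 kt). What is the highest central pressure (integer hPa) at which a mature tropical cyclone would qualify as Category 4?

Category 4 begins at V = 113 kt.
Required ΔP = (113/6.18)^(1/0.637) = 18.285^1.570 ≈ 95.79 hPa.
P_c ≤ 1012 − 95.79 = 916.21, so the highest integer P_c is 916 hPa.

916 hPa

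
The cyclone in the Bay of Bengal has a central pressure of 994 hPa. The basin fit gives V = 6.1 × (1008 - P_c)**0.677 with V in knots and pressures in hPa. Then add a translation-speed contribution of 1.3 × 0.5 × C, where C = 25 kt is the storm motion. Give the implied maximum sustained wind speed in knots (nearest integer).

53 kt

ΔP = 1008 − 994 = 14 hPa.
14^0.677 ≈ 5.969.
V ≈ 6.1 × 5.969 ≈ 36.4 kt.
Translation term: 1.3 × 0.5 × 25 = 16.25 kt.
Corrected V ≈ 52.65 kt → 53 kt.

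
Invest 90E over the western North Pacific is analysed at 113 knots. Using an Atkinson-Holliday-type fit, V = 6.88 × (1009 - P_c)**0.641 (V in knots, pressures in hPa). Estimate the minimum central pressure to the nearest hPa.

ΔP = (V / 6.88)^(1/0.641) = (113/6.88)^1.560.
113/6.88 = 16.424; 16.424^1.560 ≈ 78.75 hPa.
P_c = 1009 − 78.75 = 930.25 ≈ 930 hPa.

930 hPa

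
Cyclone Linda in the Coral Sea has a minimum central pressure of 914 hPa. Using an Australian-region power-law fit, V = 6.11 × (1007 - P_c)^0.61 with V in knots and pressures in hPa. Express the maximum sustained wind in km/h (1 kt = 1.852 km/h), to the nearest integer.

ΔP = 1007 − 914 = 93 hPa.
V ≈ 6.11 × 93^0.61 = 6.11 × 15.877 ≈ 97.010 kt.
97.010 × 1.852 ≈ 179.66 km/h → 180 km/h.

180 km/h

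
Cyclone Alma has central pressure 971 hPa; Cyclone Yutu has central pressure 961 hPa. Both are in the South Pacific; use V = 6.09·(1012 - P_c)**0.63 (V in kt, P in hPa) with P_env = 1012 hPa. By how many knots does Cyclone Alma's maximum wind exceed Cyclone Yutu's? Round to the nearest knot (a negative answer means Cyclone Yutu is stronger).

-9 kt

Cyclone Alma: ΔP = 41; V ≈ 6.09 × 41^0.63 ≈ 63.19 kt.
Cyclone Yutu: ΔP = 51; V ≈ 6.09 × 51^0.63 ≈ 72.51 kt.
Difference ≈ 63.19 − 72.51 = -9.32 → -9 kt.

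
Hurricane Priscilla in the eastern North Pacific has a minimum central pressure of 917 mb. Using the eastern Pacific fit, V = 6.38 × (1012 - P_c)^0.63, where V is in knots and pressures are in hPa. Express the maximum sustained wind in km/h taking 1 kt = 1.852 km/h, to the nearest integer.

208 km/h

ΔP = 1012 − 917 = 95 mb.
V ≈ 6.38 × 95^0.63 = 6.38 × 17.618 ≈ 112.405 kt.
112.405 × 1.852 ≈ 208.17 km/h → 208 km/h.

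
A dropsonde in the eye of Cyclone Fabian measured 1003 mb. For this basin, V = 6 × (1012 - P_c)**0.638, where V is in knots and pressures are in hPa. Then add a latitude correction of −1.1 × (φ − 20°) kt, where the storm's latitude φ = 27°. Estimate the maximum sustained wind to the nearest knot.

17 kt

ΔP = 1012 − 1003 = 9 mb.
9^0.638 ≈ 4.063.
V ≈ 6 × 4.063 ≈ 24.4 kt.
Latitude correction: −1.1 × (27 − 20) = -7.7 kt.
Corrected V ≈ 16.7 kt → 17 kt.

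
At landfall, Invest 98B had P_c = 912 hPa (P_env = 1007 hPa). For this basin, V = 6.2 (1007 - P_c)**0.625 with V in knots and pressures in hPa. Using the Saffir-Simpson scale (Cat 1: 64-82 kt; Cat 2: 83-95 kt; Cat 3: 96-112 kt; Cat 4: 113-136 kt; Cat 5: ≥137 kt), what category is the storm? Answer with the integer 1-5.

3

ΔP = 1007 − 912 = 95 hPa.
V ≈ 6.2 × 95^0.625 = 6.2 × 17.22 ≈ 107 kt.
107 kt falls in the Category 3 band.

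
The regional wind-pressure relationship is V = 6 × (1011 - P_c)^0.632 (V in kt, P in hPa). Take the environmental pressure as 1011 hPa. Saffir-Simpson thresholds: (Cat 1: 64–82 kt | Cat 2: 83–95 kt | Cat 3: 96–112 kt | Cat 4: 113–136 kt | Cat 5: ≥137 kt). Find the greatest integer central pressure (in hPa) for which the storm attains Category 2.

947 hPa

Category 2 begins at V = 83 kt.
Required ΔP = (83/6)^(1/0.632) = 13.833^1.582 ≈ 63.87 hPa.
P_c ≤ 1011 − 63.87 = 947.13, so the highest integer P_c is 947 hPa.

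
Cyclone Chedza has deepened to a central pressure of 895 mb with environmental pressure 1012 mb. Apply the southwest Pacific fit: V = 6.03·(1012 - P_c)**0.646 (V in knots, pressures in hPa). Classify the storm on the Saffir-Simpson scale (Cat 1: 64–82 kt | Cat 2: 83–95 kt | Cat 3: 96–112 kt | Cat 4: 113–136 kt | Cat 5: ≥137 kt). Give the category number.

ΔP = 1012 − 895 = 117 mb.
V ≈ 6.03 × 117^0.646 = 6.03 × 21.68 ≈ 131 kt.
131 kt falls in the Category 4 band.

4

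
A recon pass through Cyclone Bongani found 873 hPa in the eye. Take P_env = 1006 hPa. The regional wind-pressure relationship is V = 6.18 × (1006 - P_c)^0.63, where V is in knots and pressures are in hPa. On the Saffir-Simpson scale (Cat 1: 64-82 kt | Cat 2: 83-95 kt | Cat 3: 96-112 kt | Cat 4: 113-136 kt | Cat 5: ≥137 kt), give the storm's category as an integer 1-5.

ΔP = 1006 − 873 = 133 hPa.
V ≈ 6.18 × 133^0.63 = 6.18 × 21.78 ≈ 135 kt.
135 kt falls in the Category 4 band.

4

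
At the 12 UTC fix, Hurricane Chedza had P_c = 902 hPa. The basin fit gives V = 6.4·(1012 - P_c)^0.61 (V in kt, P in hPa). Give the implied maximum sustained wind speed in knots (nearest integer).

113 kt

ΔP = 1012 − 902 = 110 hPa.
110^0.61 ≈ 17.589.
V ≈ 6.4 × 17.589 ≈ 112.6 kt.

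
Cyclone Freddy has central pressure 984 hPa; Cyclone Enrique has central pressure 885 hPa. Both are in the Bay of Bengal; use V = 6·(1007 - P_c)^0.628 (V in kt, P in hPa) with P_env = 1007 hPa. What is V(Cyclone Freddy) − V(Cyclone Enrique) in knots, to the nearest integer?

Cyclone Freddy: ΔP = 23; V ≈ 6 × 23^0.628 ≈ 42.98 kt.
Cyclone Enrique: ΔP = 122; V ≈ 6 × 122^0.628 ≈ 122.57 kt.
Difference ≈ 42.98 − 122.57 = -79.59 → -80 kt.

-80 kt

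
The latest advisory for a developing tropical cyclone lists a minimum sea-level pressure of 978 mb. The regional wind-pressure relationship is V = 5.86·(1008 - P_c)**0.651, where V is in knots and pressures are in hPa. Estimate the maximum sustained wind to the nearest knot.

54 kt

ΔP = 1008 − 978 = 30 mb.
30^0.651 ≈ 9.154.
V ≈ 5.86 × 9.154 ≈ 53.6 kt.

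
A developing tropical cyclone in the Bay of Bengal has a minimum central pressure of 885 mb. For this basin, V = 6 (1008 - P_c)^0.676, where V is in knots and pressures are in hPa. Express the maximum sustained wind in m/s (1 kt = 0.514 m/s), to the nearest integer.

ΔP = 1008 − 885 = 123 mb.
V ≈ 6 × 123^0.676 = 6 × 25.869 ≈ 155.213 kt.
155.213 × 0.514 ≈ 79.78 m/s → 80 m/s.

80 m/s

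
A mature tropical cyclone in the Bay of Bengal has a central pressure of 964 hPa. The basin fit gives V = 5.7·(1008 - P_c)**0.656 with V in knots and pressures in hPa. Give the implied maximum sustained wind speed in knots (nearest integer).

68 kt

ΔP = 1008 − 964 = 44 hPa.
44^0.656 ≈ 11.970.
V ≈ 5.7 × 11.970 ≈ 68.2 kt.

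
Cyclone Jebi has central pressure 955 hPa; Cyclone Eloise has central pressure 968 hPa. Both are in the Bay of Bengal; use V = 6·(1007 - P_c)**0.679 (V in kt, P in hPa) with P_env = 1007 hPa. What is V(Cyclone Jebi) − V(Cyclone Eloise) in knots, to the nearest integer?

16 kt

Cyclone Jebi: ΔP = 52; V ≈ 6 × 52^0.679 ≈ 87.76 kt.
Cyclone Eloise: ΔP = 39; V ≈ 6 × 39^0.679 ≈ 72.19 kt.
Difference ≈ 87.76 − 72.19 = 15.57 → 16 kt.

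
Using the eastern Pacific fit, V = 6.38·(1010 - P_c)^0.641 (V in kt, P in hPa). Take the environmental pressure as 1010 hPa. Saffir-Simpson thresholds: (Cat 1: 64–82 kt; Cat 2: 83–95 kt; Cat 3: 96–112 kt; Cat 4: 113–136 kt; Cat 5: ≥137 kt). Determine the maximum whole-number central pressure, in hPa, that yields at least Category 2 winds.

955 hPa

Category 2 begins at V = 83 kt.
Required ΔP = (83/6.38)^(1/0.641) = 13.009^1.560 ≈ 54.74 hPa.
P_c ≤ 1010 − 54.74 = 955.26, so the highest integer P_c is 955 hPa.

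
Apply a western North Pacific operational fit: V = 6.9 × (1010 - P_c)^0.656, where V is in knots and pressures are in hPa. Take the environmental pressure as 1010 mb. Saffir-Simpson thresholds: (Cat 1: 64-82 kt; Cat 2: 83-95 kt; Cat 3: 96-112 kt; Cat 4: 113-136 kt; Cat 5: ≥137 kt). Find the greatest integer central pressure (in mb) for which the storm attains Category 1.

980 mb

Category 1 begins at V = 64 kt.
Required ΔP = (64/6.9)^(1/0.656) = 9.275^1.524 ≈ 29.83 mb.
P_c ≤ 1010 − 29.83 = 980.17, so the highest integer P_c is 980 mb.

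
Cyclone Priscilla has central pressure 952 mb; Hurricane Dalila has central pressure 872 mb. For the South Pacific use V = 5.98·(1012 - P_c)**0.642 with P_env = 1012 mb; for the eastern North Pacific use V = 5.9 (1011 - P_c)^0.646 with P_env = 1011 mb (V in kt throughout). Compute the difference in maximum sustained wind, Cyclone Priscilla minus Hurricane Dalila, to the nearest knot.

Cyclone Priscilla: ΔP = 60; V ≈ 5.98 × 60^0.642 ≈ 82.85 kt.
Hurricane Dalila: ΔP = 139; V ≈ 5.9 × 139^0.646 ≈ 142.97 kt.
Difference ≈ 82.85 − 142.97 = -60.12 → -60 kt.

-60 kt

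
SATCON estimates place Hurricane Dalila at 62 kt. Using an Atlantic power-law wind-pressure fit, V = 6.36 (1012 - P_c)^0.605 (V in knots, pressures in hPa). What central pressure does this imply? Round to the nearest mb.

969 mb

ΔP = (V / 6.36)^(1/0.605) = (62/6.36)^1.653.
62/6.36 = 9.748; 9.748^1.653 ≈ 43.11 mb.
P_c = 1012 − 43.11 = 968.89 ≈ 969 mb.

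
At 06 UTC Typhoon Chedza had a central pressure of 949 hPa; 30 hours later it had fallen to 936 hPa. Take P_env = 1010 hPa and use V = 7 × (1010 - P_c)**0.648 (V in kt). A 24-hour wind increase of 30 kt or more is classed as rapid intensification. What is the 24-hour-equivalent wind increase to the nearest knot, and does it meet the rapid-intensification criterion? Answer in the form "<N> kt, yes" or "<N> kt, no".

11 kt, no

V₁: ΔP = 61, V ≈ 7 × 61^0.648 ≈ 100.46 kt.
V₂: ΔP = 74, V ≈ 7 × 74^0.648 ≈ 113.86 kt.
ΔV over 30 h = 13.40 kt → 24 h equivalent = 13.40 × 24/30 ≈ 10.72 kt.
11 kt < 30 kt ⇒ not rapid intensification.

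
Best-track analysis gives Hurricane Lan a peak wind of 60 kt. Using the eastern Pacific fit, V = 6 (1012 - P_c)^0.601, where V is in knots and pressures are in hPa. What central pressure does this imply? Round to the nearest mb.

ΔP = (V / 6)^(1/0.601) = (60/6)^1.664.
60/6 = 10.000; 10.000^1.664 ≈ 46.12 mb.
P_c = 1012 − 46.12 = 965.88 ≈ 966 mb.

966 mb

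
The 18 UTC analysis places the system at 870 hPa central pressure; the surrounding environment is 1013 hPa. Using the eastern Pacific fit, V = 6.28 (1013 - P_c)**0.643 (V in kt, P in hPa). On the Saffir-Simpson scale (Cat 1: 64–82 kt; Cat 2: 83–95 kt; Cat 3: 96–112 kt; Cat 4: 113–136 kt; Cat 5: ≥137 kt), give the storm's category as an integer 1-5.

ΔP = 1013 − 870 = 143 hPa.
V ≈ 6.28 × 143^0.643 = 6.28 × 24.32 ≈ 153 kt.
153 kt falls in the Category 5 band.

5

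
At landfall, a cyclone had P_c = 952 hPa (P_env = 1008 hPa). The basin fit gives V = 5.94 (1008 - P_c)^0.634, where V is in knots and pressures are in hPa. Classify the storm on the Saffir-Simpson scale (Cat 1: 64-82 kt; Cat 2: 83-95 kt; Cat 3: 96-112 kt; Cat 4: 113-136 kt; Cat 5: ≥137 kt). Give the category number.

1

ΔP = 1008 − 952 = 56 hPa.
V ≈ 5.94 × 56^0.634 = 5.94 × 12.83 ≈ 76 kt.
76 kt falls in the Category 1 band.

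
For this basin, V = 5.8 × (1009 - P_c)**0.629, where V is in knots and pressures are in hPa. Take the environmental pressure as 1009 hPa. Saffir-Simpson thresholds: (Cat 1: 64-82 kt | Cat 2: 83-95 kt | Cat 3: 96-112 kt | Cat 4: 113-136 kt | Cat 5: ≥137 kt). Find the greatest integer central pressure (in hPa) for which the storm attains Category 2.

Category 2 begins at V = 83 kt.
Required ΔP = (83/5.8)^(1/0.629) = 14.310^1.590 ≈ 68.75 hPa.
P_c ≤ 1009 − 68.75 = 940.25, so the highest integer P_c is 940 hPa.

940 hPa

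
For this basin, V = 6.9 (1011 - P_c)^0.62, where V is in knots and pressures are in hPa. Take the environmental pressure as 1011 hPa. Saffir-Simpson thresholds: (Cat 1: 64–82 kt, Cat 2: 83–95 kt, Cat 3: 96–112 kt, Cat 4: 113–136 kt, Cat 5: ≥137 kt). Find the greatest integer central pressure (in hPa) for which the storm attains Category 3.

Category 3 begins at V = 96 kt.
Required ΔP = (96/6.9)^(1/0.62) = 13.913^1.613 ≈ 69.86 hPa.
P_c ≤ 1011 − 69.86 = 941.14, so the highest integer P_c is 941 hPa.

941 hPa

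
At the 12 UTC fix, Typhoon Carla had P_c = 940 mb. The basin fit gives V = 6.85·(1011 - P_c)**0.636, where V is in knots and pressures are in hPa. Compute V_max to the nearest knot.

103 kt

ΔP = 1011 − 940 = 71 mb.
71^0.636 ≈ 15.045.
V ≈ 6.85 × 15.045 ≈ 103.1 kt.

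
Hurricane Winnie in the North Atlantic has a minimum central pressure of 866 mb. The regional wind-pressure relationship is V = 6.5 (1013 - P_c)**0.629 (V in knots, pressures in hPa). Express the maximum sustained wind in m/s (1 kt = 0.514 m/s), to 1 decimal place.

ΔP = 1013 − 866 = 147 mb.
V ≈ 6.5 × 147^0.629 = 6.5 × 23.080 ≈ 150.022 kt.
150.022 × 0.514 ≈ 77.11 m/s → 77.1 m/s.

77.1 m/s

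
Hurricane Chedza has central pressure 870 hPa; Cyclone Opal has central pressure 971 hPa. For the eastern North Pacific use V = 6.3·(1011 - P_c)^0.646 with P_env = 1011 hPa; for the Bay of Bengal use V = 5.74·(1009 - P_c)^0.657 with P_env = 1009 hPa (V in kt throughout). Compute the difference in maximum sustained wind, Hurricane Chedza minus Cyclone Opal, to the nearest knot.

Hurricane Chedza: ΔP = 141; V ≈ 6.3 × 141^0.646 ≈ 154.08 kt.
Cyclone Opal: ΔP = 38; V ≈ 5.74 × 38^0.657 ≈ 62.64 kt.
Difference ≈ 154.08 − 62.64 = 91.44 → 91 kt.

91 kt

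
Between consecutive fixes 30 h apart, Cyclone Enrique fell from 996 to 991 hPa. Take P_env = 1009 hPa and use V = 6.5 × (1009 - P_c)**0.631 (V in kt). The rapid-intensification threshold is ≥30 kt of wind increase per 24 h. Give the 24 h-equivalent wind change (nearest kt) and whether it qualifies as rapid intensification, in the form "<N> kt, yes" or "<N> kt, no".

V₁: ΔP = 13, V ≈ 6.5 × 13^0.631 ≈ 32.80 kt.
V₂: ΔP = 18, V ≈ 6.5 × 18^0.631 ≈ 40.27 kt.
ΔV over 30 h = 7.47 kt → 24 h equivalent = 7.47 × 24/30 ≈ 5.98 kt.
6 kt < 30 kt ⇒ not rapid intensification.

6 kt, no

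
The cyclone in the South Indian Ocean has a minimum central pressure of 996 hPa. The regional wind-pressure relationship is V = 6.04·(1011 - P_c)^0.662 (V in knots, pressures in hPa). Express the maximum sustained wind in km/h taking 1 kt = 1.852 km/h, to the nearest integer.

67 km/h

ΔP = 1011 − 996 = 15 hPa.
V ≈ 6.04 × 15^0.662 = 6.04 × 6.006 ≈ 36.275 kt.
36.275 × 1.852 ≈ 67.18 km/h → 67 km/h.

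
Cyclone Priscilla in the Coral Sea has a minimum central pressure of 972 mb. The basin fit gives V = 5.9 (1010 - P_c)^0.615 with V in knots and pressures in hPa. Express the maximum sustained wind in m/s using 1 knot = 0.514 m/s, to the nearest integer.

28 m/s

ΔP = 1010 − 972 = 38 mb.
V ≈ 5.9 × 38^0.615 = 5.9 × 9.366 ≈ 55.261 kt.
55.261 × 0.514 ≈ 28.40 m/s → 28 m/s.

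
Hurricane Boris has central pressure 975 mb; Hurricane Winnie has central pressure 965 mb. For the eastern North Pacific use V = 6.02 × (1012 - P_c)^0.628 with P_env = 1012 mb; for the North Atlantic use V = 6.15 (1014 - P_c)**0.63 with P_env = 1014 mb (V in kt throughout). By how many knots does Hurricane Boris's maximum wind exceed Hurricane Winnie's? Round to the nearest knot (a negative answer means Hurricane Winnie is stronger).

Hurricane Boris: ΔP = 37; V ≈ 6.02 × 37^0.628 ≈ 58.13 kt.
Hurricane Winnie: ΔP = 49; V ≈ 6.15 × 49^0.63 ≈ 71.40 kt.
Difference ≈ 58.13 − 71.40 = -13.27 → -13 kt.

-13 kt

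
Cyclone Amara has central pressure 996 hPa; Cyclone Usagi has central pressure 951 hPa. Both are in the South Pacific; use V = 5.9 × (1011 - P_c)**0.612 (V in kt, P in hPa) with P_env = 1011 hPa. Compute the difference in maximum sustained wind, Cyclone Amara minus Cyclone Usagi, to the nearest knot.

-41 kt

Cyclone Amara: ΔP = 15; V ≈ 5.9 × 15^0.612 ≈ 30.95 kt.
Cyclone Usagi: ΔP = 60; V ≈ 5.9 × 60^0.612 ≈ 72.29 kt.
Difference ≈ 30.95 − 72.29 = -41.34 → -41 kt.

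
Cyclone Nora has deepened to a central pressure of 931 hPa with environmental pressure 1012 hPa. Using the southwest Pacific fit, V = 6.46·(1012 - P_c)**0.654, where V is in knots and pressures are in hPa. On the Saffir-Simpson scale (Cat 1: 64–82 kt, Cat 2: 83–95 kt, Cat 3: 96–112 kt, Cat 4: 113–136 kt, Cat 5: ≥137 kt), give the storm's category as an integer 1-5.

4

ΔP = 1012 − 931 = 81 hPa.
V ≈ 6.46 × 81^0.654 = 6.46 × 17.71 ≈ 114 kt.
114 kt falls in the Category 4 band.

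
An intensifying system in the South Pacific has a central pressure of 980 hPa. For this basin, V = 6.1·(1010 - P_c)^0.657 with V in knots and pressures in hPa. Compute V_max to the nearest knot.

57 kt

ΔP = 1010 − 980 = 30 hPa.
30^0.657 ≈ 9.343.
V ≈ 6.1 × 9.343 ≈ 57.0 kt.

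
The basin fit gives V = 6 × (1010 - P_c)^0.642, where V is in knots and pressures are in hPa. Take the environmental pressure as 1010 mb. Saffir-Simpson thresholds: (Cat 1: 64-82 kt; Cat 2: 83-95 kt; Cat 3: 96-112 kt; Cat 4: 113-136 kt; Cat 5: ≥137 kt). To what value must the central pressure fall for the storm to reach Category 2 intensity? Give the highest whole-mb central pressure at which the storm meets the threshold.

Category 2 begins at V = 83 kt.
Required ΔP = (83/6)^(1/0.642) = 13.833^1.558 ≈ 59.86 mb.
P_c ≤ 1010 − 59.86 = 950.14, so the highest integer P_c is 950 mb.

950 mb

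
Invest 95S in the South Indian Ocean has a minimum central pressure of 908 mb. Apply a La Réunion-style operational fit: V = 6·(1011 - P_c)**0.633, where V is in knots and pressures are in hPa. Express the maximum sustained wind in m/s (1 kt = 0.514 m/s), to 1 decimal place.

58.0 m/s

ΔP = 1011 − 908 = 103 mb.
V ≈ 6 × 103^0.633 = 6 × 18.799 ≈ 112.792 kt.
112.792 × 0.514 ≈ 57.97 m/s → 58.0 m/s.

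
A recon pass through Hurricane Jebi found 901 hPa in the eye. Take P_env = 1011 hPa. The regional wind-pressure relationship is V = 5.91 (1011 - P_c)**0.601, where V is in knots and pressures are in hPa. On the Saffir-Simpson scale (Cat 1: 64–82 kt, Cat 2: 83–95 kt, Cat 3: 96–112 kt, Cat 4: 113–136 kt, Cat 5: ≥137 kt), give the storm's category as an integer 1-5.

3

ΔP = 1011 − 901 = 110 hPa.
V ≈ 5.91 × 110^0.601 = 5.91 × 16.86 ≈ 100 kt.
100 kt falls in the Category 3 band.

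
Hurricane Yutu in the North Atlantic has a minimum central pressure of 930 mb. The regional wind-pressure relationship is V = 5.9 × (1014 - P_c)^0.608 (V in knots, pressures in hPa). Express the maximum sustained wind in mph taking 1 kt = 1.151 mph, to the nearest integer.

ΔP = 1014 − 930 = 84 mb.
V ≈ 5.9 × 84^0.608 = 5.9 × 14.790 ≈ 87.260 kt.
87.260 × 1.151 ≈ 100.44 mph → 100 mph.

100 mph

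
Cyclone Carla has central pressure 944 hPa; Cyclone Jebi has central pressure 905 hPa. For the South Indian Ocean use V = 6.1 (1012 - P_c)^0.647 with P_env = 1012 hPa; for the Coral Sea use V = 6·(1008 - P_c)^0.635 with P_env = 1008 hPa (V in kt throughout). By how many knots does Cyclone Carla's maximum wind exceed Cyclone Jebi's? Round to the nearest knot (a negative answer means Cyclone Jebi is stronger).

Cyclone Carla: ΔP = 68; V ≈ 6.1 × 68^0.647 ≈ 93.53 kt.
Cyclone Jebi: ΔP = 103; V ≈ 6 × 103^0.635 ≈ 113.84 kt.
Difference ≈ 93.53 − 113.84 = -20.31 → -20 kt.

-20 kt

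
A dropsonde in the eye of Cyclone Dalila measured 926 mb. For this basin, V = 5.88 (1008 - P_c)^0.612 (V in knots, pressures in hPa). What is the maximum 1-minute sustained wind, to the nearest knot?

ΔP = 1008 − 926 = 82 mb.
82^0.612 ≈ 14.834.
V ≈ 5.88 × 14.834 ≈ 87.2 kt.

87 kt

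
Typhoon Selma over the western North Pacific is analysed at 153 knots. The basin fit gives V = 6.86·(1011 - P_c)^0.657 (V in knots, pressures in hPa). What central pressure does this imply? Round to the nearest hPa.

ΔP = (V / 6.86)^(1/0.657) = (153/6.86)^1.522.
153/6.86 = 22.303; 22.303^1.522 ≈ 112.80 hPa.
P_c = 1011 − 112.80 = 898.20 ≈ 898 hPa.

898 hPa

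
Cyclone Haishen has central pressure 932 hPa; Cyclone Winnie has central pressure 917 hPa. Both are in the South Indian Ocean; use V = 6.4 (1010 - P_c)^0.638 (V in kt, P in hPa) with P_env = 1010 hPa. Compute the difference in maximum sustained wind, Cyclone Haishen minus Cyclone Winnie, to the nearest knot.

-12 kt

Cyclone Haishen: ΔP = 78; V ≈ 6.4 × 78^0.638 ≈ 103.12 kt.
Cyclone Winnie: ΔP = 93; V ≈ 6.4 × 93^0.638 ≈ 115.36 kt.
Difference ≈ 103.12 − 115.36 = -12.24 → -12 kt.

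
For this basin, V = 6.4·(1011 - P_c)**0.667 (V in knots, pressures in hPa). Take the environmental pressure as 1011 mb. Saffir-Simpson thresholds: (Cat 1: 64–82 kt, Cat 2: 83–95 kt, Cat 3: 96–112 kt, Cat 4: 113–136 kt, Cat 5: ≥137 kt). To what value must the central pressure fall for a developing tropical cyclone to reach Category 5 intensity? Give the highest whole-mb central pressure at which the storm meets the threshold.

912 mb

Category 5 begins at V = 137 kt.
Required ΔP = (137/6.4)^(1/0.667) = 21.406^1.499 ≈ 98.81 mb.
P_c ≤ 1011 − 98.81 = 912.19, so the highest integer P_c is 912 mb.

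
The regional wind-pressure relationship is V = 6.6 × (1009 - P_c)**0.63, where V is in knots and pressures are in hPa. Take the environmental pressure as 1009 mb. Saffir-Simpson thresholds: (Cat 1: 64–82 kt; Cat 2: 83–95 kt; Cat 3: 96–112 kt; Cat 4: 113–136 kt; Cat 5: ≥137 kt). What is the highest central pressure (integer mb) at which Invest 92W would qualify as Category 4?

918 mb

Category 4 begins at V = 113 kt.
Required ΔP = (113/6.6)^(1/0.63) = 17.121^1.587 ≈ 90.78 mb.
P_c ≤ 1009 − 90.78 = 918.22, so the highest integer P_c is 918 mb.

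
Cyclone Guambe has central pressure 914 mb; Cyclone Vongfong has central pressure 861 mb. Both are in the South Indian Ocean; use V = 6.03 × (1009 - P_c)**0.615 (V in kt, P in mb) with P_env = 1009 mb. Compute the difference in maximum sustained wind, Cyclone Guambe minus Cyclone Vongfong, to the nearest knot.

Cyclone Guambe: ΔP = 95; V ≈ 6.03 × 95^0.615 ≈ 99.22 kt.
Cyclone Vongfong: ΔP = 148; V ≈ 6.03 × 148^0.615 ≈ 130.33 kt.
Difference ≈ 99.22 − 130.33 = -31.11 → -31 kt.

-31 kt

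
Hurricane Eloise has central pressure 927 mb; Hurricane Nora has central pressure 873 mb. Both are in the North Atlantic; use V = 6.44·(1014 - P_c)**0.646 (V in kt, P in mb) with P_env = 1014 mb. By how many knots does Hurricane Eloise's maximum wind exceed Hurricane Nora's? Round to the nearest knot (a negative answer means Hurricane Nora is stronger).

Hurricane Eloise: ΔP = 87; V ≈ 6.44 × 87^0.646 ≈ 115.30 kt.
Hurricane Nora: ΔP = 141; V ≈ 6.44 × 141^0.646 ≈ 157.50 kt.
Difference ≈ 115.30 − 157.50 = -42.20 → -42 kt.

-42 kt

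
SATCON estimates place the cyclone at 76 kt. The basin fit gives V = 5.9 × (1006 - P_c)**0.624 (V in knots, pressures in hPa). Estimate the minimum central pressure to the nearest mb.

946 mb

ΔP = (V / 5.9)^(1/0.624) = (76/5.9)^1.603.
76/5.9 = 12.881; 12.881^1.603 ≈ 60.09 mb.
P_c = 1006 − 60.09 = 945.91 ≈ 946 mb.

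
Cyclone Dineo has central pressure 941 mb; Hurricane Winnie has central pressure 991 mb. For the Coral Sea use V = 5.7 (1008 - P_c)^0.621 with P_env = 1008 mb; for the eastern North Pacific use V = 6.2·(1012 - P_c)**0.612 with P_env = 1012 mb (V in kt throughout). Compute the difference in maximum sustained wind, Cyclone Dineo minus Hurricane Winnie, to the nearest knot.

Cyclone Dineo: ΔP = 67; V ≈ 5.7 × 67^0.621 ≈ 77.60 kt.
Hurricane Winnie: ΔP = 21; V ≈ 6.2 × 21^0.612 ≈ 39.96 kt.
Difference ≈ 77.60 − 39.96 = 37.64 → 38 kt.

38 kt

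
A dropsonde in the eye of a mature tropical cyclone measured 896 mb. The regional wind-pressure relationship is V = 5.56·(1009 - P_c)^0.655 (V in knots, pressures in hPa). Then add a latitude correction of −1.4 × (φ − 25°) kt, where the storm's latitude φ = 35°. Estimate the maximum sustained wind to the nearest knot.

ΔP = 1009 − 896 = 113 mb.
113^0.655 ≈ 22.119.
V ≈ 5.56 × 22.119 ≈ 123.0 kt.
Latitude correction: −1.4 × (35 − 25) = -14 kt.
Corrected V ≈ 109 kt → 109 kt.

109 kt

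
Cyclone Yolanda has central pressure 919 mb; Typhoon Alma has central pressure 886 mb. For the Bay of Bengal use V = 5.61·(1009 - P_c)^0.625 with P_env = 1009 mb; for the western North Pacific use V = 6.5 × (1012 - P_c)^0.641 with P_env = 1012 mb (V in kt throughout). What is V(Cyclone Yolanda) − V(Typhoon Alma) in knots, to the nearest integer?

Cyclone Yolanda: ΔP = 90; V ≈ 5.61 × 90^0.625 ≈ 93.40 kt.
Typhoon Alma: ΔP = 126; V ≈ 6.5 × 126^0.641 ≈ 144.29 kt.
Difference ≈ 93.40 − 144.29 = -50.89 → -51 kt.

-51 kt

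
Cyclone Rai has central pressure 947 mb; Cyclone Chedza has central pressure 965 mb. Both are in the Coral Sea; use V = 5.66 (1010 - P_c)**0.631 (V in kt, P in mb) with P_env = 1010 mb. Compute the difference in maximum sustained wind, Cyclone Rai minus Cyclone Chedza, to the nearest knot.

15 kt

Cyclone Rai: ΔP = 63; V ≈ 5.66 × 63^0.631 ≈ 77.30 kt.
Cyclone Chedza: ΔP = 45; V ≈ 5.66 × 45^0.631 ≈ 62.52 kt.
Difference ≈ 77.30 − 62.52 = 14.78 → 15 kt.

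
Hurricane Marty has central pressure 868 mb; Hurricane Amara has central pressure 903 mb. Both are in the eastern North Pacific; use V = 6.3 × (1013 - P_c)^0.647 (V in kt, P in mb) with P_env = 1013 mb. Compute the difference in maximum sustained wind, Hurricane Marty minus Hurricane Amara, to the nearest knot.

Hurricane Marty: ΔP = 145; V ≈ 6.3 × 145^0.647 ≈ 157.67 kt.
Hurricane Amara: ΔP = 110; V ≈ 6.3 × 110^0.647 ≈ 131.86 kt.
Difference ≈ 157.67 − 131.86 = 25.81 → 26 kt.

26 kt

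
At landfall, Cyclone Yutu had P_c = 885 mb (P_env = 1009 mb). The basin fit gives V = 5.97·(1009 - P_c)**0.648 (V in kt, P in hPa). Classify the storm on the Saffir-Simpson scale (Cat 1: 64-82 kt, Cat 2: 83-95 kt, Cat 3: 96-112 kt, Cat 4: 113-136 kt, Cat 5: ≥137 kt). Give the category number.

4

ΔP = 1009 − 885 = 124 mb.
V ≈ 5.97 × 124^0.648 = 5.97 × 22.73 ≈ 136 kt.
136 kt falls in the Category 4 band.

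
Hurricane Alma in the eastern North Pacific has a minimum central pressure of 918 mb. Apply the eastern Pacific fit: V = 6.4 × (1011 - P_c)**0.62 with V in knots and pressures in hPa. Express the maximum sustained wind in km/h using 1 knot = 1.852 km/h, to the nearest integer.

197 km/h

ΔP = 1011 − 918 = 93 mb.
V ≈ 6.4 × 93^0.62 = 6.4 × 16.613 ≈ 106.326 kt.
106.326 × 1.852 ≈ 196.92 km/h → 197 km/h.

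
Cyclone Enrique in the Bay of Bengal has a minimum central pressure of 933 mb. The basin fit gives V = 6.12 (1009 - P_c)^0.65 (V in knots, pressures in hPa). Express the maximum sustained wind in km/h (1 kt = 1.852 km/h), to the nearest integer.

ΔP = 1009 − 933 = 76 mb.
V ≈ 6.12 × 76^0.65 = 6.12 × 16.693 ≈ 102.160 kt.
102.160 × 1.852 ≈ 189.20 km/h → 189 km/h.

189 km/h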